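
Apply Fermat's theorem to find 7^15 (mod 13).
By Fermat: 7^{12} ≡ 1 (mod 13). So 7^{15} = 7^{12} · 7^{3} ≡ 7^{3} ≡ 5 (mod 13)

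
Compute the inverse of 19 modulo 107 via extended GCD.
Extended GCD: 19(-45) + 107(8) = 1. So 19^(-1) ≡ -45 ≡ 62 mod 107. Verify: 19 × 62 = 1178 ≡ 1 mod 107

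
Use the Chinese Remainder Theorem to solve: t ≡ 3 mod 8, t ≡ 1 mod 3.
M = 8 × 3 = 24. M₁ = 3, y₁ ≡ 3 mod 8. M₂ = 8, y₂ ≡ 2 mod 3. t = 3×3×3 + 1×8×2 ≡ 19 mod 24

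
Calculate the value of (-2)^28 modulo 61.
By repeated squaring mod 61: (-2)^{1}≡59, (-2)^{2}≡4, (-2)^{4}≡16, (-2)^{8}≡12, (-2)^{16}≡22. Then (-2)^{28} = (-2)^{16+8+4} ≡ 22 × 12 × 16 ≡ 15 mod 61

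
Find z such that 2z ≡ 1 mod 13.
Since 13 is prime, by Fermat 2^(-1) ≡ 2^{11} ≡ 7 mod 13. Verify: 2 × 7 = 14 ≡ 1 mod 13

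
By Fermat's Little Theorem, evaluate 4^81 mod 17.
By Fermat: 4^{16} ≡ 1 mod 17. 81 = 5×16 + 1. So 4^{81} ≡ 4^{1} ≡ 4 mod 17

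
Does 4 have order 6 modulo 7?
4^{3} ≡ 1 mod 7 and 3 < 6, so ord_7(4) = 3 ≠ 6 and 4 is not a primitive root.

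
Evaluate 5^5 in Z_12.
By repeated squaring (mod 12): 5^{1}≡5, 5^{2}≡1, 5^{4}≡1. Then 5^{5} = 5^{4+1} ≡ 1 × 5 ≡ 5 (mod 12)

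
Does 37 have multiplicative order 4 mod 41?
Powers of 37 mod 41: 37^1≡37, 37^2≡16, 37^3≡18, 37^4≡10, 37^5≡1. 37^4≡10≢1, so ord ≠ 4. No, the actual order is 5.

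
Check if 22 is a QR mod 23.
By Euler's criterion: 22^{11} ≡ 22 (mod 23). Since this equals -1 (≡ 22), 22 is not a QR.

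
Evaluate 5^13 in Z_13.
Using Fermat: 5^{12} ≡ 1 (mod 13). 13 ≡ 1 (mod 12). So 5^{13} ≡ 5^{1} ≡ 5 (mod 13)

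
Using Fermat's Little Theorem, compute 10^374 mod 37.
By Fermat: 10^{36} ≡ 1 mod 37. 374 ≡ 14 mod 36. So 10^{374} ≡ 10^{14} ≡ 26 mod 37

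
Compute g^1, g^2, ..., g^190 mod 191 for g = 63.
63^1, 63^2, ..., 63^{190} mod 191: [63, 149, 28, 45, 161, 20, 114, 115, 178, 136, 164, 18, 179, 8, 122, 46, 33, 169, 142, 160, 148, 156, 87, 133, 166, 144, 95, 64, 21, 177, 73, 15, 181, 134, 38, 102, 123, 109, 182, 6, 187, 130, 168, 79, 11, 120, 111, 117, 113, 52, 29, 108, 119, 48, 159, 85, 7, 59, 88, 5, 124, 172, 140, 34, 41, 100, 188, 2, 126, 107, 56, 90, 131, 40, 37, 39, 165, 81, 137, 36, 167, 16, 53, 92, 66, 147, 93, 129, 105, 121, 174, 75, 141, 97, 190, 128, 42, 163, 146, 30, 171, 77, 76, 13, 55, 27, 173, 12, 183, 69, 145, 158, 22, 49, 31, 43, 35, 104, 58, 25, 47, 96, 127, 170, 14, 118, 176, 10, 57, 153, 89, 68, 82, 9, 185, 4, 61, 23, 112, 180, 71, 80, 74, 78, 139, 162, 83, 72, 143, 32, 106, 184, 132, 103, 186, 67, 19, 51, 157, 150, 91, 3, 189, 65, 84, 135, 101, 60, 151, 154, 152, 26, 110, 54, 155, 24, 175, 138, 99, 125, 44, 98, 62, 86, 70, 17, 116, 50, 94, 1]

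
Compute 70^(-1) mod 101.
Since 101 is prime, by Fermat 70^(-1) ≡ 70^{99} ≡ 13 mod 101. Verify: 70 × 13 = 910 ≡ 1 mod 101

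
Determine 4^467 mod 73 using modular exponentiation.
Using Fermat: 4^{72} ≡ 1 mod 73. 467 ≡ 35 mod 72. So 4^{467} ≡ 4^{35} ≡ 55 mod 73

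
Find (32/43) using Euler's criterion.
(32/43) = 32^{21} mod 43 = -1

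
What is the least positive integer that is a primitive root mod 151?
g = 6. For each prime q|150: 6^{75}≡150, 6^{50}≡32, 6^{30}≡59, none ≡ 1, so ord_151(6) = 150 and 6 is a primitive root.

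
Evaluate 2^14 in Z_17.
By repeated squaring (mod 17): 2^{1}≡2, 2^{2}≡4, 2^{4}≡16, 2^{8}≡1. Then 2^{14} = 2^{8+4+2} ≡ 1 × 16 × 4 ≡ 13 (mod 17)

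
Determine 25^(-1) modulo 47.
Since 47 is prime, by Fermat 25^(-1) ≡ 25^{45} ≡ 32 (mod 47). Verify: 25 × 32 = 800 ≡ 1 (mod 47)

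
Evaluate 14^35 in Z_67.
By repeated squaring (mod 67): 14^{1}≡14, 14^{2}≡62, 14^{4}≡25, 14^{8}≡22, 14^{16}≡15, 14^{32}≡24. Then 14^{35} = 14^{32+2+1} ≡ 24 × 62 × 14 ≡ 62 (mod 67)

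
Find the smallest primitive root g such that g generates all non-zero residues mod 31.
g = 3. For each prime q|30: 3^{15}≡30, 3^{10}≡25, 3^{6}≡16, none ≡ 1, so ord_31(3) = 30 and 3 is a primitive root.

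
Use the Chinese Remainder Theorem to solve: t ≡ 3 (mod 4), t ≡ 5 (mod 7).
M = 4 × 7 = 28. M₁ = 7, y₁ ≡ 3 (mod 4). M₂ = 4, y₂ ≡ 2 (mod 7). t = 3×7×3 + 5×4×2 ≡ 19 (mod 28)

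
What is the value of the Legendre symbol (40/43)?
(40/43) = 40^{21} mod 43 = 1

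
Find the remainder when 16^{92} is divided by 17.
By Fermat: 16^{16} ≡ 1 mod 17. 92 = 5×16 + 12. So 16^{92} ≡ 16^{12} ≡ 1 mod 17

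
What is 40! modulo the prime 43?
(42)! = (40)! × (41) × (42) ≡ -1 mod 43. So (40)! ≡ -1 × [(42)(41)]^(-1) ≡ 21 mod 43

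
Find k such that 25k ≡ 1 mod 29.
Since 29 is prime, by Fermat 25^(-1) ≡ 25^{27} ≡ 7 mod 29. Verify: 25 × 7 = 175 ≡ 1 mod 29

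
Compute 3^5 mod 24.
By repeated squaring mod 24: 3^{1}≡3, 3^{2}≡9, 3^{4}≡9. Then 3^{5} = 3^{4+1} ≡ 9 × 3 ≡ 3 mod 24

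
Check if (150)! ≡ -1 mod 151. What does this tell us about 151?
(150)! mod 151 = 150. Since this equals -1 mod 151, Wilson confirms 151 is prime.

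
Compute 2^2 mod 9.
2^{2} = 4 ≡ 4 (mod 9)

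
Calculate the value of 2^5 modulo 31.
By repeated squaring mod 31: 2^{1}≡2, 2^{2}≡4, 2^{4}≡16. Then 2^{5} = 2^{4+1} ≡ 16 × 2 ≡ 1 mod 31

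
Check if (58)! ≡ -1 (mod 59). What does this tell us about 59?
(58)! mod 59 = 58. Since this equals -1 (mod 59), Wilson confirms 59 is prime.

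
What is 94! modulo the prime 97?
(96)! = (94)! × (95) × (96) ≡ -1 (mod 97). So (94)! ≡ -1 × [(96)(95)]^(-1) ≡ 48 (mod 97)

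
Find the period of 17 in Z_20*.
Powers of 17 mod 20: 17^1≡17, 17^2≡9, 17^3≡13, 17^4≡1. ord_20(17) = 4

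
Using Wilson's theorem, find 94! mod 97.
(96)! = (94)! × (95) × (96) ≡ -1 mod 97. So (94)! ≡ -1 × [(96)(95)]^(-1) ≡ 48 mod 97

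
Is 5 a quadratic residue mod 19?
By Euler's criterion: 5^{9} ≡ 1 mod 19. Since this equals 1, 5 is a QR.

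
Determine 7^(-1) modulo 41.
Since 41 is prime, by Fermat 7^(-1) ≡ 7^{39} ≡ 6 mod 41. Verify: 7 × 6 = 42 ≡ 1 mod 41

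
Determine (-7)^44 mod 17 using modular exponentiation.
Using Fermat: (-7)^{16} ≡ 1 (mod 17). 44 ≡ 12 (mod 16). So (-7)^{44} ≡ (-7)^{12} ≡ 13 (mod 17)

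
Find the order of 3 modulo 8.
Powers of 3 mod 8: 3^1≡3, 3^2≡1. Order = 2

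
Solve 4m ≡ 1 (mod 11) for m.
Since 11 is prime, by Fermat 4^(-1) ≡ 4^{9} ≡ 3 (mod 11). Verify: 4 × 3 = 12 ≡ 1 (mod 11)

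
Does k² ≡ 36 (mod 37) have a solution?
By Euler's criterion: 36^{18} ≡ 1 (mod 37). Since this equals 1, 36 is a QR.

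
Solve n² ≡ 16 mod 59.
The square roots of 16 mod 59 are 4 and 55. Verify: 4² = 16 ≡ 16 mod 59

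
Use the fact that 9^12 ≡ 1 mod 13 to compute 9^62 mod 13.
By Fermat: 9^{12} ≡ 1 mod 13. 62 = 5×12 + 2. So 9^{62} ≡ 9^{2} ≡ 3 mod 13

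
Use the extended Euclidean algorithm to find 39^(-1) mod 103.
Extended GCD: 39(37) + 103(-14) = 1. So 39^(-1) ≡ 37 mod 103. Verify: 39 × 37 = 1443 ≡ 1 mod 103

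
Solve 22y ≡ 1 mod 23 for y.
Since 23 is prime, by Fermat 22^(-1) ≡ 22^{21} ≡ 22 mod 23. Verify: 22 × 22 = 484 ≡ 1 mod 23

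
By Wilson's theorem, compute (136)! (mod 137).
By Wilson's theorem, (136)! ≡ -1 ≡ 136 (mod 137)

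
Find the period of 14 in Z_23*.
Powers of 14 mod 23: 14^1≡14, 14^2≡12, 14^3≡7, 14^4≡6, 14^5≡15, 14^6≡3, 14^7≡19, 14^8≡13, 14^9≡21, 14^10≡18, 14^11≡22, 14^12≡9, 14^13≡11, 14^14≡16, 14^15≡17, 14^16≡8, 14^17≡20, 14^18≡4, 14^19≡10, 14^20≡2, 14^21≡5, 14^22≡1. So the order of 14 is 22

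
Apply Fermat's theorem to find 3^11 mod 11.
By Fermat: 3^{10} ≡ 1 mod 11. So 3^{11} = 3^{10} · 3^{1} ≡ 3^{1} ≡ 3 mod 11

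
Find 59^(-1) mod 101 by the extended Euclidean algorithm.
Extended GCD: 59(12) + 101(-7) = 1. So 59^(-1) ≡ 12 mod 101. Verify: 59 × 12 = 708 ≡ 1 mod 101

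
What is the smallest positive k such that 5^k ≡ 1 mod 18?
Powers of 5 mod 18: 5^1≡5, 5^2≡7, 5^3≡17, 5^4≡13, 5^5≡11, 5^6≡1. So the order of 5 is 6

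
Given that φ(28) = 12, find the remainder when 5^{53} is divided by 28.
By Euler: 5^{12} ≡ 1 (mod 28) since gcd(5, 28) = 1. 53 = 4×12 + 5. So 5^{53} ≡ 5^{5} ≡ 17 (mod 28)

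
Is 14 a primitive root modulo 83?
ord_83(14) divides 82. For each prime q|82: 14^{41}≡82, 14^{2}≡30, none ≡ 1. So 14 has order 82 and is a primitive root mod 83.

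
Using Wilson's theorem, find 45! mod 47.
(46)! = (45)! × (46) ≡ -1 (mod 47). So (45)! ≡ -1 × (46)^(-1) ≡ (-1)×(-1) = 1 (mod 47)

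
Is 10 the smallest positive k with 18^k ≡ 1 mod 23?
Powers of 18 mod 23: 18^1≡18, 18^2≡2, 18^3≡13, 18^4≡4, 18^5≡3, 18^6≡8, 18^7≡6, 18^8≡16, 18^9≡12, 18^10≡9, 18^11≡1. 18^10≡9≢1, so ord ≠ 10. No, the actual order is 11.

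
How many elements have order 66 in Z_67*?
Number of primitive roots mod 67 = φ(p-1) = φ(66) = 20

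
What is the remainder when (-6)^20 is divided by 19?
Using Fermat: (-6)^{18} ≡ 1 (mod 19). 20 ≡ 2 (mod 18). So (-6)^{20} ≡ (-6)^{2} ≡ 17 (mod 19)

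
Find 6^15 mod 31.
By repeated squaring mod 31: 6^{1}≡6, 6^{2}≡5, 6^{4}≡25, 6^{8}≡5. Then 6^{15} = 6^{8+4+2+1} ≡ 5 × 25 × 5 × 6 ≡ 30 mod 31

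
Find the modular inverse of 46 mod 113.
Since 113 is prime, by Fermat 46^(-1) ≡ 46^{111} ≡ 86 (mod 113). Verify: 46 × 86 = 3956 ≡ 1 (mod 113)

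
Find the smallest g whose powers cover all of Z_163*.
g = 2. For each prime q|162: 2^{81}≡162, 2^{54}≡104, none ≡ 1, so ord_163(2) = 162 and 2 is a primitive root.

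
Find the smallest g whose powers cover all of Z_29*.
g = 2. Powers: [2, 4, 8, 16, 3, 6, 12, 24, 19, ...] generates all 28 non-zero residues.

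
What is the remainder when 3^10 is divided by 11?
Using Fermat: 3^{10} ≡ 1 (mod 11). 10 ≡ 0 (mod 10). So 3^{10} ≡ 3^{0} ≡ 1 (mod 11)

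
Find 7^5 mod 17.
By repeated squaring mod 17: 7^{1}≡7, 7^{2}≡15, 7^{4}≡4. Then 7^{5} = 7^{4+1} ≡ 4 × 7 ≡ 11 mod 17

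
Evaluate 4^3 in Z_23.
4^{3} = 64 ≡ 18 mod 23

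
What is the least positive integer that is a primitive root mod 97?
g = 5. Powers: [5, 25, 28, 43, 21, 8, 40, 6, 30, ...] generates all 96 non-zero residues.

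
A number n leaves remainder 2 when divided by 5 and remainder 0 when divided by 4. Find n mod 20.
M = 5 × 4 = 20. M₁ = 4, y₁ ≡ 4 mod 5. M₂ = 5, y₂ ≡ 1 mod 4. n = 2×4×4 + 0×5×1 ≡ 12 mod 20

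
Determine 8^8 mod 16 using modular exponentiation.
By repeated squaring mod 16: 8^{1}≡8, 8^{2}≡0, 8^{4}≡0, 8^{8}≡0. So 8^{8} ≡ 0 mod 16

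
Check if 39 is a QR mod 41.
By Euler's criterion: 39^{20} ≡ 1 mod 41. Since this equals 1, 39 is a QR.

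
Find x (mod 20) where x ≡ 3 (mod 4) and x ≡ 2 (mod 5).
M = 4 × 5 = 20. M₁ = 5, y₁ ≡ 1 (mod 4). M₂ = 4, y₂ ≡ 4 (mod 5). x = 3×5×1 + 2×4×4 ≡ 7 (mod 20)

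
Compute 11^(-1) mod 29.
Since 29 is prime, by Fermat 11^(-1) ≡ 11^{27} ≡ 8 mod 29. Verify: 11 × 8 = 88 ≡ 1 mod 29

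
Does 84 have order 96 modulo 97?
ord_97(84) divides 96. For each prime q|96: 84^{48}≡96, 84^{32}≡35, none ≡ 1. So 84 has order 96 and is a primitive root mod 97.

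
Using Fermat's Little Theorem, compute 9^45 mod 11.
By Fermat: 9^{10} ≡ 1 mod 11. 45 = 4×10 + 5. So 9^{45} ≡ 9^{5} ≡ 1 mod 11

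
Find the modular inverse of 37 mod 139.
Since 139 is prime, by Fermat 37^(-1) ≡ 37^{137} ≡ 124 mod 139. Verify: 37 × 124 = 4588 ≡ 1 mod 139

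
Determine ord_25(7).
Powers of 7 mod 25: 7^1≡7, 7^2≡24, 7^3≡18, 7^4≡1. So the order of 7 is 4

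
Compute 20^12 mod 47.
By repeated squaring mod 47: 20^{1}≡20, 20^{2}≡24, 20^{4}≡12, 20^{8}≡3. Then 20^{12} = 20^{8+4} ≡ 3 × 12 ≡ 36 mod 47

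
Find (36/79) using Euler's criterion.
(36/79) = 36^{39} mod 79 = 1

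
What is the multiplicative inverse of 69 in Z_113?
Since 113 is prime, by Fermat 69^(-1) ≡ 69^{111} ≡ 95 mod 113. Verify: 69 × 95 = 6555 ≡ 1 mod 113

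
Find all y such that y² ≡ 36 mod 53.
The square roots of 36 mod 53 are 47 and 6. Verify: 47² = 2209 ≡ 36 mod 53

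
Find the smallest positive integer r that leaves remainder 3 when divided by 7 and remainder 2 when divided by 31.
M = 7 × 31 = 217. M₁ = 31, y₁ ≡ 5 mod 7. M₂ = 7, y₂ ≡ 9 mod 31. r = 3×31×5 + 2×7×9 ≡ 157 mod 217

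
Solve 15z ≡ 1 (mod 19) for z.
Since 19 is prime, by Fermat 15^(-1) ≡ 15^{17} ≡ 14 (mod 19). Verify: 15 × 14 = 210 ≡ 1 (mod 19)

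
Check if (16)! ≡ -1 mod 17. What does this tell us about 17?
(16)! mod 17 = 16. Since this equals -1 mod 17, Wilson confirms 17 is prime.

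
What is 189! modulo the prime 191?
(190)! = (189)! × (190) ≡ -1 (mod 191). So (189)! ≡ -1 × (190)^(-1) ≡ (-1)×(-1) = 1 (mod 191)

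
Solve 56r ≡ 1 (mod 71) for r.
Since 71 is prime, by Fermat 56^(-1) ≡ 56^{69} ≡ 52 (mod 71). Verify: 56 × 52 = 2912 ≡ 1 (mod 71)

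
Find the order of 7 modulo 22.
Powers of 7 mod 22: 7^1≡7, 7^2≡5, 7^3≡13, 7^4≡3, 7^5≡21, 7^6≡15, 7^7≡17, 7^8≡9, 7^9≡19, 7^10≡1. ord_22(7) = 10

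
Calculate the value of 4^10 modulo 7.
Using Fermat: 4^{6} ≡ 1 mod 7. 10 ≡ 4 mod 6. So 4^{10} ≡ 4^{4} ≡ 4 mod 7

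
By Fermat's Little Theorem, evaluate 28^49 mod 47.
By Fermat: 28^{46} ≡ 1 mod 47. So 28^{49} = 28^{46} · 28^{3} ≡ 28^{3} ≡ 3 mod 47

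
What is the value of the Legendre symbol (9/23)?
(9/23) = 9^{11} mod 23 = 1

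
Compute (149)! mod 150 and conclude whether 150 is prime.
(149)! mod 150 = 0. Since 0 ≢ -1 (mod 150), 150 is not prime.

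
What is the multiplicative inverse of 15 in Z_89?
Since 89 is prime, by Fermat 15^(-1) ≡ 15^{87} ≡ 6 mod 89. Verify: 15 × 6 = 90 ≡ 1 mod 89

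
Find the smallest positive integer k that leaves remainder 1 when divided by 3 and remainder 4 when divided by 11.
M = 3 × 11 = 33. M₁ = 11, y₁ ≡ 2 (mod 3). M₂ = 3, y₂ ≡ 4 (mod 11). k = 1×11×2 + 4×3×4 ≡ 4 (mod 33)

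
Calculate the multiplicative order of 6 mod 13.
Powers of 6 mod 13: 6^1≡6, 6^2≡10, 6^3≡8, 6^4≡9, 6^5≡2, 6^6≡12, 6^7≡7, 6^8≡3, 6^9≡5, 6^10≡4, 6^11≡11, 6^12≡1. ord_13(6) = 12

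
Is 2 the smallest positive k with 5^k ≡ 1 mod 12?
Powers of 5 mod 12: 5^1≡5, 5^2≡1. First k with 5^k≡1 is k=2. Yes, ord_12(5) = 2.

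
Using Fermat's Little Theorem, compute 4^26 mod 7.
By Fermat: 4^{6} ≡ 1 (mod 7). 26 = 4×6 + 2. So 4^{26} ≡ 4^{2} ≡ 2 (mod 7)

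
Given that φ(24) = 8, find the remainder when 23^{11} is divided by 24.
By Euler: 23^{8} ≡ 1 mod 24 since gcd(23, 24) = 1. 11 = 1×8 + 3. So 23^{11} ≡ 23^{3} ≡ 23 mod 24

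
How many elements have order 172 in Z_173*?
Number of primitive roots mod 173 = φ(p-1) = φ(172) = 84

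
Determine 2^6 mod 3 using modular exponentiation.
Using Fermat: 2^{2} ≡ 1 (mod 3). 6 ≡ 0 (mod 2). So 2^{6} ≡ 2^{0} ≡ 1 (mod 3)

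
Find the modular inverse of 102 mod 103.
Since 103 is prime, by Fermat 102^(-1) ≡ 102^{101} ≡ 102 mod 103. Verify: 102 × 102 = 10404 ≡ 1 mod 103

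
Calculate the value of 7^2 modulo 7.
7^{2} = 49 ≡ 0 (mod 7)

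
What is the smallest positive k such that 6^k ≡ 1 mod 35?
Powers of 6 mod 35: 6^1≡6, 6^2≡1. ord_35(6) = 2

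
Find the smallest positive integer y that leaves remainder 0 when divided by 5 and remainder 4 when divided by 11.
M = 5 × 11 = 55. M₁ = 11, y₁ ≡ 1 mod 5. M₂ = 5, y₂ ≡ 9 mod 11. y = 0×11×1 + 4×5×9 ≡ 15 mod 55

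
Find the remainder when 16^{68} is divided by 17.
By Fermat: 16^{16} ≡ 1 mod 17. 68 = 4×16 + 4. So 16^{68} ≡ 16^{4} ≡ 1 mod 17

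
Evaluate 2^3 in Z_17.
2^{3} = 8 ≡ 8 mod 17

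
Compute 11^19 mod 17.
Using Fermat: 11^{16} ≡ 1 (mod 17). 19 ≡ 3 (mod 16). So 11^{19} ≡ 11^{3} ≡ 5 (mod 17)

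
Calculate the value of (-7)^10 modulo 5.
Using Fermat: (-7)^{4} ≡ 1 (mod 5). 10 ≡ 2 (mod 4). So (-7)^{10} ≡ (-7)^{2} ≡ 4 (mod 5)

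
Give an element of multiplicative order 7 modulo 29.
7 has order 7 mod 29 since 7^{7} ≡ 1 mod 29 and no smaller power works.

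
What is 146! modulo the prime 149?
(148)! = (146)! × (147) × (148) ≡ -1 (mod 149). So (146)! ≡ -1 × [(148)(147)]^(-1) ≡ 74 (mod 149)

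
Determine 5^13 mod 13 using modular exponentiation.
Using Fermat: 5^{12} ≡ 1 mod 13. 13 ≡ 1 mod 12. So 5^{13} ≡ 5^{1} ≡ 5 mod 13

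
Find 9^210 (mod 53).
Using Fermat: 9^{52} ≡ 1 (mod 53). 210 ≡ 2 (mod 52). So 9^{210} ≡ 9^{2} ≡ 28 (mod 53)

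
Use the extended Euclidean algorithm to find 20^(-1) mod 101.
Extended GCD: 20(-5) + 101(1) = 1. So 20^(-1) ≡ -5 ≡ 96 (mod 101). Verify: 20 × 96 = 1920 ≡ 1 (mod 101)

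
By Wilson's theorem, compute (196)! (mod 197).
By Wilson's theorem, (196)! ≡ -1 ≡ 196 (mod 197)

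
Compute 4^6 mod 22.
By repeated squaring mod 22: 4^{1}≡4, 4^{2}≡16, 4^{4}≡14. Then 4^{6} = 4^{4+2} ≡ 14 × 16 ≡ 4 mod 22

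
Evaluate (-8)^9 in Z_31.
By repeated squaring (mod 31): (-8)^{1}≡23, (-8)^{2}≡2, (-8)^{4}≡4, (-8)^{8}≡16. Then (-8)^{9} = (-8)^{8+1} ≡ 16 × 23 ≡ 27 (mod 31)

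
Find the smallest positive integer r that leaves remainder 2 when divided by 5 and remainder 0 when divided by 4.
M = 5 × 4 = 20. M₁ = 4, y₁ ≡ 4 mod 5. M₂ = 5, y₂ ≡ 1 mod 4. r = 2×4×4 + 0×5×1 ≡ 12 mod 20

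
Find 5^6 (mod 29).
By repeated squaring (mod 29): 5^{1}≡5, 5^{2}≡25, 5^{4}≡16. Then 5^{6} = 5^{4+2} ≡ 16 × 25 ≡ 23 (mod 29)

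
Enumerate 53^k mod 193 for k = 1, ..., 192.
53^1, 53^2, ..., 53^{192} mod 193: [53, 107, 74, 62, 5, 72, 149, 177, 117, 25, 167, 166, 113, 6, 125, 63, 58, 179, 30, 46, 122, 97, 123, 150, 37, 31, 99, 36, 171, 185, 155, 109, 180, 83, 153, 3, 159, 128, 29, 186, 15, 23, 61, 145, 158, 75, 115, 112, 146, 18, 182, 189, 174, 151, 90, 138, 173, 98, 176, 64, 111, 93, 104, 108, 127, 169, 79, 134, 154, 56, 73, 9, 91, 191, 87, 172, 45, 69, 183, 49, 88, 32, 152, 143, 52, 54, 160, 181, 136, 67, 77, 28, 133, 101, 142, 192, 140, 86, 119, 131, 188, 121, 44, 16, 76, 168, 26, 27, 80, 187, 68, 130, 135, 14, 163, 147, 71, 96, 70, 43, 156, 162, 94, 157, 22, 8, 38, 84, 13, 110, 40, 190, 34, 65, 164, 7, 178, 170, 132, 48, 35, 118, 78, 81, 47, 175, 11, 4, 19, 42, 103, 55, 20, 95, 17, 129, 82, 100, 89, 85, 66, 24, 114, 59, 39, 137, 120, 184, 102, 2, 106, 21, 148, 124, 10, 144, 105, 161, 41, 50, 141, 139, 33, 12, 57, 126, 116, 165, 60, 92, 51, 1]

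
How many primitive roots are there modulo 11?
A prime p has φ(p-1) primitive roots; here φ(10) = 4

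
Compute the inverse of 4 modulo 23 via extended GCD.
Extended GCD: 4(6) + 23(-1) = 1. So 4^(-1) ≡ 6 mod 23. Verify: 4 × 6 = 24 ≡ 1 mod 23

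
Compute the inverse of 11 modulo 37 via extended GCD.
Extended GCD: 11(-10) + 37(3) = 1. So 11^(-1) ≡ -10 ≡ 27 (mod 37). Verify: 11 × 27 = 297 ≡ 1 (mod 37)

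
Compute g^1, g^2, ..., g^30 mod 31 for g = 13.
13^1, 13^2, ..., 13^{30} mod 31: [13, 14, 27, 10, 6, 16, 22, 7, 29, 5, 3, 8, 11, 19, 30, 18, 17, 4, 21, 25, 15, 9, 24, 2, 26, 28, 23, 20, 12, 1]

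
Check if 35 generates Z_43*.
35^{7} ≡ 1 (mod 43) and 7 < 42, so ord_43(35) = 7 ≠ 42 and 35 is not a primitive root.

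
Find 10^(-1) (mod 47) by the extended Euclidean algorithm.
Extended GCD: 10(-14) + 47(3) = 1. So 10^(-1) ≡ -14 ≡ 33 (mod 47). Verify: 10 × 33 = 330 ≡ 1 (mod 47)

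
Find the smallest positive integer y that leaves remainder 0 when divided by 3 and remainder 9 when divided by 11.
M = 3 × 11 = 33. M₁ = 11, y₁ ≡ 2 (mod 3). M₂ = 3, y₂ ≡ 4 (mod 11). y = 0×11×2 + 9×3×4 ≡ 9 (mod 33)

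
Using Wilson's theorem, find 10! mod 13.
(12)! = (10)! × (11) × (12) ≡ -1 (mod 13). So (10)! ≡ -1 × [(12)(11)]^(-1) ≡ 6 (mod 13)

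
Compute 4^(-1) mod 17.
Since 17 is prime, by Fermat 4^(-1) ≡ 4^{15} ≡ 13 mod 17. Verify: 4 × 13 = 52 ≡ 1 mod 17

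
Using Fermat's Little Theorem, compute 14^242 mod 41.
By Fermat: 14^{40} ≡ 1 (mod 41). 242 ≡ 2 (mod 40). So 14^{242} ≡ 14^{2} ≡ 32 (mod 41)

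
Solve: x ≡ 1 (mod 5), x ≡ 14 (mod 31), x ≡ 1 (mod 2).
M = 5 × 31 × 2 = 310. M₁ = 62, y₁ ≡ 3 (mod 5). M₂ = 10, y₂ ≡ 28 (mod 31). M₃ = 155, y₃ ≡ 1 (mod 2). x = 1×62×3 + 14×10×28 + 1×155×1 ≡ 231 (mod 310)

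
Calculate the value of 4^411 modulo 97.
Using Fermat: 4^{96} ≡ 1 (mod 97). 411 ≡ 27 (mod 96). So 4^{411} ≡ 4^{27} ≡ 64 (mod 97)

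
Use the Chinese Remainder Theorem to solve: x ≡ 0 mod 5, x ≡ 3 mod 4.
M = 5 × 4 = 20. M₁ = 4, y₁ ≡ 4 mod 5. M₂ = 5, y₂ ≡ 1 mod 4. x = 0×4×4 + 3×5×1 ≡ 15 mod 20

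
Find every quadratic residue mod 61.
Quadratic residues modulo 61: {1, 3, 4, 5, 9, 12, 13, 14, 15, 16, 19, 20, 22, 25, 27, 34, 36, 39, 41, 42, 45, 46, 47, 48, 49, 52, 56, 57, 58, 60}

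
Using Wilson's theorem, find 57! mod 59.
(58)! = (57)! × (58) ≡ -1 mod 59. So (57)! ≡ -1 × (58)^(-1) ≡ (-1)×(-1) = 1 mod 59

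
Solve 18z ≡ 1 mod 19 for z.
Since 19 is prime, by Fermat 18^(-1) ≡ 18^{17} ≡ 18 mod 19. Verify: 18 × 18 = 324 ≡ 1 mod 19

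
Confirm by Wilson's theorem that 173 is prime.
(172)! mod 173 = 172. Since this equals -1 (mod 173), Wilson confirms 173 is prime.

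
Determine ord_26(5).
Powers of 5 mod 26: 5^1≡5, 5^2≡25, 5^3≡21, 5^4≡1. So the order of 5 is 4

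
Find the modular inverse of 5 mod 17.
Since 17 is prime, by Fermat 5^(-1) ≡ 5^{15} ≡ 7 mod 17. Verify: 5 × 7 = 35 ≡ 1 mod 17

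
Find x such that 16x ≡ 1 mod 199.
Since 199 is prime, by Fermat 16^(-1) ≡ 16^{197} ≡ 112 mod 199. Verify: 16 × 112 = 1792 ≡ 1 mod 199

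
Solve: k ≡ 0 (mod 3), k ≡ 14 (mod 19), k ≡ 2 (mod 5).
M = 3 × 19 × 5 = 285. M₁ = 95, y₁ ≡ 2 (mod 3). M₂ = 15, y₂ ≡ 14 (mod 19). M₃ = 57, y₃ ≡ 3 (mod 5). k = 0×95×2 + 14×15×14 + 2×57×3 ≡ 147 (mod 285)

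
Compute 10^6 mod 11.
By repeated squaring (mod 11): 10^{1}≡10, 10^{2}≡1, 10^{4}≡1. Then 10^{6} = 10^{4+2} ≡ 1 × 1 ≡ 1 (mod 11)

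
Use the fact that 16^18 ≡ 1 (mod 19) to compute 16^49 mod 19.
By Fermat: 16^{18} ≡ 1 (mod 19). 49 = 2×18 + 13. So 16^{49} ≡ 16^{13} ≡ 5 (mod 19)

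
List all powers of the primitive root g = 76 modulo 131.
76^1, 76^2, ..., 76^{130} mod 131: [76, 12, 126, 13, 71, 25, 66, 38, 6, 63, 72, 101, 78, 33, 19, 3, 97, 36, 116, 39, 82, 75, 67, 114, 18, 58, 85, 41, 103, 99, 57, 9, 29, 108, 86, 117, 115, 94, 70, 80, 54, 43, 124, 123, 47, 35, 40, 27, 87, 62, 127, 89, 83, 20, 79, 109, 31, 129, 110, 107, 10, 105, 120, 81, 130, 55, 119, 5, 118, 60, 106, 65, 93, 125, 68, 59, 30, 53, 98, 112, 128, 34, 95, 15, 92, 49, 56, 64, 17, 113, 73, 46, 90, 28, 32, 74, 122, 102, 23, 45, 14, 16, 37, 61, 51, 77, 88, 7, 8, 84, 96, 91, 104, 44, 69, 4, 42, 48, 111, 52, 22, 100, 2, 21, 24, 121, 26, 11, 50, 1]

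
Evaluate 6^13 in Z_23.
By repeated squaring mod 23: 6^{1}≡6, 6^{2}≡13, 6^{4}≡8, 6^{8}≡18. Then 6^{13} = 6^{8+4+1} ≡ 18 × 8 × 6 ≡ 13 mod 23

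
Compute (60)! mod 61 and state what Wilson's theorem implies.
(60)! mod 61 = 60. Since this equals -1 (mod 61), Wilson confirms 61 is prime.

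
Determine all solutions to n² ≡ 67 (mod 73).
The square roots of 67 mod 73 are 33 and 40. Verify: 33² = 1089 ≡ 67 (mod 73)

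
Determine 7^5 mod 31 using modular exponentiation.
By repeated squaring mod 31: 7^{1}≡7, 7^{2}≡18, 7^{4}≡14. Then 7^{5} = 7^{4+1} ≡ 14 × 7 ≡ 5 mod 31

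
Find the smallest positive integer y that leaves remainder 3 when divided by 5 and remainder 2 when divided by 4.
M = 5 × 4 = 20. M₁ = 4, y₁ ≡ 4 (mod 5). M₂ = 5, y₂ ≡ 1 (mod 4). y = 3×4×4 + 2×5×1 ≡ 18 (mod 20)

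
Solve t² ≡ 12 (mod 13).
The square roots of 12 mod 13 are 8 and 5. Verify: 8² = 64 ≡ 12 (mod 13)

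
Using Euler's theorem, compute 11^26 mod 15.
By Euler: 11^{8} ≡ 1 mod 15 since gcd(11, 15) = 1. 26 = 3×8 + 2. So 11^{26} ≡ 11^{2} ≡ 1 mod 15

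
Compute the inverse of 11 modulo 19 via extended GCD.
Extended GCD: 11(7) + 19(-4) = 1. So 11^(-1) ≡ 7 (mod 19). Verify: 11 × 7 = 77 ≡ 1 (mod 19)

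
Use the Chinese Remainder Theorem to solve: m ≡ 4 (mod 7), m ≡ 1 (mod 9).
M = 7 × 9 = 63. M₁ = 9, y₁ ≡ 4 (mod 7). M₂ = 7, y₂ ≡ 4 (mod 9). m = 4×9×4 + 1×7×4 ≡ 46 (mod 63)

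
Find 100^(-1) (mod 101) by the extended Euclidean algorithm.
Extended GCD: 100(-1) + 101(1) = 1. So 100^(-1) ≡ -1 ≡ 100 (mod 101). Verify: 100 × 100 = 10000 ≡ 1 (mod 101)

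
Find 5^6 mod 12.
By repeated squaring mod 12: 5^{1}≡5, 5^{2}≡1, 5^{4}≡1. Then 5^{6} = 5^{4+2} ≡ 1 × 1 ≡ 1 mod 12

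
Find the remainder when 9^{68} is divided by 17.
By Fermat: 9^{16} ≡ 1 mod 17. 68 = 4×16 + 4. So 9^{68} ≡ 9^{4} ≡ 16 mod 17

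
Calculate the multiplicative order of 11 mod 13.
Powers of 11 mod 13: 11^1≡11, 11^2≡4, 11^3≡5, 11^4≡3, 11^5≡7, 11^6≡12, 11^7≡2, 11^8≡9, 11^9≡8, 11^10≡10, 11^11≡6, 11^12≡1. So the order of 11 is 12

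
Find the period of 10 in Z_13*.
Powers of 10 mod 13: 10^1≡10, 10^2≡9, 10^3≡12, 10^4≡3, 10^5≡4, 10^6≡1. ord_13(10) = 6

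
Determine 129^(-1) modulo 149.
Since 149 is prime, by Fermat 129^(-1) ≡ 129^{147} ≡ 67 mod 149. Verify: 129 × 67 = 8643 ≡ 1 mod 149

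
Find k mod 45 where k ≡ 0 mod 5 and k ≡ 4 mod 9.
M = 5 × 9 = 45. M₁ = 9, y₁ ≡ 4 mod 5. M₂ = 5, y₂ ≡ 2 mod 9. k = 0×9×4 + 4×5×2 ≡ 40 mod 45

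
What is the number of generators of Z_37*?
Number of primitive roots mod 37 = φ(p-1) = φ(36) = 12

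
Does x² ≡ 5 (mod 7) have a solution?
By Euler's criterion: 5^{3} ≡ 6 (mod 7). Since this equals -1 (≡ 6), 5 is not a QR.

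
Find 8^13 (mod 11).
Using Fermat: 8^{10} ≡ 1 (mod 11). 13 ≡ 3 (mod 10). So 8^{13} ≡ 8^{3} ≡ 6 (mod 11)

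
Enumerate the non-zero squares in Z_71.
Squares in Z_71*: {1, 2, 3, 4, 5, 6, 8, 9, 10, 12, 15, 16, 18, 19, 20, 24, 25, 27, 29, 30, 32, 36, 37, 38, 40, 43, 45, 48, 49, 50, 54, 57, 58, 60, 64}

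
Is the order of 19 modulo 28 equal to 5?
Powers of 19 mod 28: 19^1≡19, 19^2≡25, 19^3≡27, 19^4≡9, 19^5≡3, 19^6≡1. 19^5≡3≢1, so ord ≠ 5. No, the actual order is 6.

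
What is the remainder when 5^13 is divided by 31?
By repeated squaring mod 31: 5^{1}≡5, 5^{2}≡25, 5^{4}≡5, 5^{8}≡25. Then 5^{13} = 5^{8+4+1} ≡ 25 × 5 × 5 ≡ 5 mod 31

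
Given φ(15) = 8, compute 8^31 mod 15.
By Euler: 8^{8} ≡ 1 (mod 15) since gcd(8, 15) = 1. 31 = 3×8 + 7. So 8^{31} ≡ 8^{7} ≡ 2 (mod 15)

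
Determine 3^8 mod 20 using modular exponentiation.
By repeated squaring mod 20: 3^{1}≡3, 3^{2}≡9, 3^{4}≡1, 3^{8}≡1. So 3^{8} ≡ 1 mod 20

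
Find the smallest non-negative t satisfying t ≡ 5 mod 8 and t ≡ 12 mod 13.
M = 8 × 13 = 104. M₁ = 13, y₁ ≡ 5 mod 8. M₂ = 8, y₂ ≡ 5 mod 13. t = 5×13×5 + 12×8×5 ≡ 77 mod 104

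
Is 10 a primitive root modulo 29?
ord_29(10) divides 28. For each prime q|28: 10^{14}≡28, 10^{4}≡24, none ≡ 1. So 10 has order 28 and is a primitive root mod 29.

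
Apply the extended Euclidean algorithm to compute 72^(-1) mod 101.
Extended GCD: 72(-7) + 101(5) = 1. So 72^(-1) ≡ -7 ≡ 94 mod 101. Verify: 72 × 94 = 6768 ≡ 1 mod 101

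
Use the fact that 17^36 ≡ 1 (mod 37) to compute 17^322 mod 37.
By Fermat: 17^{36} ≡ 1 (mod 37). 322 ≡ 34 (mod 36). So 17^{322} ≡ 17^{34} ≡ 21 (mod 37)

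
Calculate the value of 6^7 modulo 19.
By repeated squaring mod 19: 6^{1}≡6, 6^{2}≡17, 6^{4}≡4. Then 6^{7} = 6^{4+2+1} ≡ 4 × 17 × 6 ≡ 9 mod 19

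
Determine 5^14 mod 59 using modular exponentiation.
By repeated squaring (mod 59): 5^{1}≡5, 5^{2}≡25, 5^{4}≡35, 5^{8}≡45. Then 5^{14} = 5^{8+4+2} ≡ 45 × 35 × 25 ≡ 22 (mod 59)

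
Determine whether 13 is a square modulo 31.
By Euler's criterion: 13^{15} ≡ 30 (mod 31). Since this equals -1 (≡ 30), 13 is not a QR.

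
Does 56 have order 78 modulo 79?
56^{6} ≡ 1 mod 79 and 6 < 78, so ord_79(56) = 6 ≠ 78 and 56 is not a primitive root.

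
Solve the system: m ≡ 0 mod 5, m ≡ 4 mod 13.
M = 5 × 13 = 65. M₁ = 13, y₁ ≡ 2 mod 5. M₂ = 5, y₂ ≡ 8 mod 13. m = 0×13×2 + 4×5×8 ≡ 30 mod 65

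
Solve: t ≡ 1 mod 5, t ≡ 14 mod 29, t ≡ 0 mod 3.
M = 5 × 29 × 3 = 435. M₁ = 87, y₁ ≡ 3 mod 5. M₂ = 15, y₂ ≡ 2 mod 29. M₃ = 145, y₃ ≡ 1 mod 3. t = 1×87×3 + 14×15×2 + 0×145×1 ≡ 246 mod 435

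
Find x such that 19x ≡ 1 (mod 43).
Since 43 is prime, by Fermat 19^(-1) ≡ 19^{41} ≡ 34 (mod 43). Verify: 19 × 34 = 646 ≡ 1 (mod 43)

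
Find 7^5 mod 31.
By repeated squaring mod 31: 7^{1}≡7, 7^{2}≡18, 7^{4}≡14. Then 7^{5} = 7^{4+1} ≡ 14 × 7 ≡ 5 mod 31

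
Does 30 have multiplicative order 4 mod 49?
Powers of 30 mod 49: 30^1≡30, 30^2≡18, 30^3≡1. Already 30^3≡1, so the order is 3 < 4. No, the actual order is 3.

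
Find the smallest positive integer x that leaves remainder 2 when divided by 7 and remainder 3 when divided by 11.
M = 7 × 11 = 77. M₁ = 11, y₁ ≡ 2 mod 7. M₂ = 7, y₂ ≡ 8 mod 11. x = 2×11×2 + 3×7×8 ≡ 58 mod 77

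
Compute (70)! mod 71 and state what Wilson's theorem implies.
(70)! mod 71 = 70. Since this equals -1 mod 71, Wilson confirms 71 is prime.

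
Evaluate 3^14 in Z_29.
By repeated squaring (mod 29): 3^{1}≡3, 3^{2}≡9, 3^{4}≡23, 3^{8}≡7. Then 3^{14} = 3^{8+4+2} ≡ 7 × 23 × 9 ≡ 28 (mod 29)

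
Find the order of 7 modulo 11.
Powers of 7 mod 11: 7^1≡7, 7^2≡5, 7^3≡2, 7^4≡3, 7^5≡10, 7^6≡4, 7^7≡6, 7^8≡9, 7^9≡8, 7^10≡1. ord_11(7) = 10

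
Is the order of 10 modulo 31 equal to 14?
Powers of 10 mod 31: 10^1≡10, 10^2≡7, 10^3≡8, 10^4≡18, 10^5≡25, 10^6≡2, 10^7≡20, 10^8≡14, 10^9≡16, 10^10≡5, 10^11≡19, 10^12≡4, 10^13≡9, 10^14≡28, 10^15≡1. 10^14≡28≢1, so ord ≠ 14. No, the actual order is 15.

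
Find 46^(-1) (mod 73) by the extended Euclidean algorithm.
Extended GCD: 46(27) + 73(-17) = 1. So 46^(-1) ≡ 27 (mod 73). Verify: 46 × 27 = 1242 ≡ 1 (mod 73)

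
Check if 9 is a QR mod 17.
By Euler's criterion: 9^{8} ≡ 1 mod 17. Since this equals 1, 9 is a QR.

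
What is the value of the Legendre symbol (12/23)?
(12/23) = 12^{11} mod 23 = 1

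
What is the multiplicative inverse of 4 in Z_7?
Since 7 is prime, by Fermat 4^(-1) ≡ 4^{5} ≡ 2 mod 7. Verify: 4 × 2 = 8 ≡ 1 mod 7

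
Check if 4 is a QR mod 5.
By Euler's criterion: 4^{2} ≡ 1 (mod 5). Since this equals 1, 4 is a QR.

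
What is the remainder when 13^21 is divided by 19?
Using Fermat: 13^{18} ≡ 1 mod 19. 21 ≡ 3 mod 18. So 13^{21} ≡ 13^{3} ≡ 12 mod 19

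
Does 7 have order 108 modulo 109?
7^{27} ≡ 1 mod 109 and 27 < 108, so ord_109(7) = 27 ≠ 108 and 7 is not a primitive root.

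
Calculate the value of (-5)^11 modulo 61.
By repeated squaring (mod 61): (-5)^{1}≡56, (-5)^{2}≡25, (-5)^{4}≡15, (-5)^{8}≡42. Then (-5)^{11} = (-5)^{8+2+1} ≡ 42 × 25 × 56 ≡ 57 (mod 61)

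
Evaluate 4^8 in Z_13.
By repeated squaring (mod 13): 4^{1}≡4, 4^{2}≡3, 4^{4}≡9, 4^{8}≡3. So 4^{8} ≡ 3 (mod 13)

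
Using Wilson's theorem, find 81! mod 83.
(82)! = (81)! × (82) ≡ -1 mod 83. So (81)! ≡ -1 × (82)^(-1) ≡ (-1)×(-1) = 1 mod 83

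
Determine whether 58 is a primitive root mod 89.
ord_89(58) divides 88. For each prime q|88: 58^{44}≡88, 58^{8}≡45, none ≡ 1. So 58 has order 88 and is a primitive root mod 89.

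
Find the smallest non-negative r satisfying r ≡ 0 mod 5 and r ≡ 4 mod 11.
M = 5 × 11 = 55. M₁ = 11, y₁ ≡ 1 mod 5. M₂ = 5, y₂ ≡ 9 mod 11. r = 0×11×1 + 4×5×9 ≡ 15 mod 55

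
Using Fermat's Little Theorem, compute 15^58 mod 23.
By Fermat: 15^{22} ≡ 1 (mod 23). 58 = 2×22 + 14. So 15^{58} ≡ 15^{14} ≡ 6 (mod 23)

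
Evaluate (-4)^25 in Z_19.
Using Fermat: (-4)^{18} ≡ 1 (mod 19). 25 ≡ 7 (mod 18). So (-4)^{25} ≡ (-4)^{7} ≡ 13 (mod 19)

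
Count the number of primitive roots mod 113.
A prime p has φ(p-1) primitive roots; here φ(112) = 48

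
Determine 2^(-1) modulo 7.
Since 7 is prime, by Fermat 2^(-1) ≡ 2^{5} ≡ 4 (mod 7). Verify: 2 × 4 = 8 ≡ 1 (mod 7)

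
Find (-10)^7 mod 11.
By repeated squaring mod 11: (-10)^{1}≡1, (-10)^{2}≡1, (-10)^{4}≡1. Then (-10)^{7} = (-10)^{4+2+1} ≡ 1 × 1 × 1 ≡ 1 mod 11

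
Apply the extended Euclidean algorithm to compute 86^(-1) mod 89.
Extended GCD: 86(-30) + 89(29) = 1. So 86^(-1) ≡ -30 ≡ 59 mod 89. Verify: 86 × 59 = 5074 ≡ 1 mod 89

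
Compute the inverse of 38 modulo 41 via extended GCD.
Extended GCD: 38(-14) + 41(13) = 1. So 38^(-1) ≡ -14 ≡ 27 mod 41. Verify: 38 × 27 = 1026 ≡ 1 mod 41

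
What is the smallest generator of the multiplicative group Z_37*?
g = 2. For each prime q|36: 2^{18}≡36, 2^{12}≡26, none ≡ 1, so ord_37(2) = 36 and 2 is a primitive root.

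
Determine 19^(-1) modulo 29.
Since 29 is prime, by Fermat 19^(-1) ≡ 19^{27} ≡ 26 (mod 29). Verify: 19 × 26 = 494 ≡ 1 (mod 29)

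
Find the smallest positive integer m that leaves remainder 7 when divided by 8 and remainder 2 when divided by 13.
M = 8 × 13 = 104. M₁ = 13, y₁ ≡ 5 mod 8. M₂ = 8, y₂ ≡ 5 mod 13. m = 7×13×5 + 2×8×5 ≡ 15 mod 104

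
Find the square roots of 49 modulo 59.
The square roots of 49 mod 59 are 7 and 52. Verify: 7² = 49 ≡ 49 (mod 59)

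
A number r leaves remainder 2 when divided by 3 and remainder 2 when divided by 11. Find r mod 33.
M = 3 × 11 = 33. M₁ = 11, y₁ ≡ 2 mod 3. M₂ = 3, y₂ ≡ 4 mod 11. r = 2×11×2 + 2×3×4 ≡ 2 mod 33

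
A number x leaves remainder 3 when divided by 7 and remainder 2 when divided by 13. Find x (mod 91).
M = 7 × 13 = 91. M₁ = 13, y₁ ≡ 6 (mod 7). M₂ = 7, y₂ ≡ 2 (mod 13). x = 3×13×6 + 2×7×2 ≡ 80 (mod 91)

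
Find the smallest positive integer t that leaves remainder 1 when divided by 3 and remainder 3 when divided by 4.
M = 3 × 4 = 12. M₁ = 4, y₁ ≡ 1 (mod 3). M₂ = 3, y₂ ≡ 3 (mod 4). t = 1×4×1 + 3×3×3 ≡ 7 (mod 12)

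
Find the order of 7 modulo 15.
Powers of 7 mod 15: 7^1≡7, 7^2≡4, 7^3≡13, 7^4≡1. ord_15(7) = 4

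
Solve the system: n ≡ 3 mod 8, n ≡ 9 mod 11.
M = 8 × 11 = 88. M₁ = 11, y₁ ≡ 3 mod 8. M₂ = 8, y₂ ≡ 7 mod 11. n = 3×11×3 + 9×8×7 ≡ 75 mod 88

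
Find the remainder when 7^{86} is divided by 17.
By Fermat: 7^{16} ≡ 1 mod 17. 86 = 5×16 + 6. So 7^{86} ≡ 7^{6} ≡ 9 mod 17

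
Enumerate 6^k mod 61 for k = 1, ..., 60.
6^1, 6^2, ..., 6^{60} mod 61: [6, 36, 33, 15, 29, 52, 7, 42, 8, 48, 44, 20, 59, 49, 50, 56, 31, 3, 18, 47, 38, 45, 26, 34, 21, 4, 24, 22, 10, 60, 55, 25, 28, 46, 32, 9, 54, 19, 53, 13, 17, 41, 2, 12, 11, 5, 30, 58, 43, 14, 23, 16, 35, 27, 40, 57, 37, 39, 51, 1]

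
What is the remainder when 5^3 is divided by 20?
5^{3} = 125 ≡ 5 (mod 20)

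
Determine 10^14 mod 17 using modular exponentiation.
By repeated squaring mod 17: 10^{1}≡10, 10^{2}≡15, 10^{4}≡4, 10^{8}≡16. Then 10^{14} = 10^{8+4+2} ≡ 16 × 4 × 15 ≡ 8 mod 17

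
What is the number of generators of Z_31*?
Number of primitive roots mod 31 = φ(p-1) = φ(30) = 8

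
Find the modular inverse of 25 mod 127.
Since 127 is prime, by Fermat 25^(-1) ≡ 25^{125} ≡ 61 (mod 127). Verify: 25 × 61 = 1525 ≡ 1 (mod 127)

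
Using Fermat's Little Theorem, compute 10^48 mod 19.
By Fermat: 10^{18} ≡ 1 (mod 19). 48 = 2×18 + 12. So 10^{48} ≡ 10^{12} ≡ 7 (mod 19)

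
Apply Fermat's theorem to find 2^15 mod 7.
By Fermat: 2^{6} ≡ 1 mod 7. 15 = 2×6 + 3. So 2^{15} ≡ 2^{3} ≡ 1 mod 7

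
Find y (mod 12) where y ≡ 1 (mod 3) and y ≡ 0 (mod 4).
M = 3 × 4 = 12. M₁ = 4, y₁ ≡ 1 (mod 3). M₂ = 3, y₂ ≡ 3 (mod 4). y = 1×4×1 + 0×3×3 ≡ 4 (mod 12)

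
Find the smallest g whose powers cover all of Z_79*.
g = 3. For each prime q|78: 3^{39}≡78, 3^{26}≡23, 3^{6}≡18, none ≡ 1, so ord_79(3) = 78 and 3 is a primitive root.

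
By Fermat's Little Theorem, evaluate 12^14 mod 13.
By Fermat: 12^{12} ≡ 1 mod 13. So 12^{14} = 12^{12} · 12^{2} ≡ 12^{2} ≡ 1 mod 13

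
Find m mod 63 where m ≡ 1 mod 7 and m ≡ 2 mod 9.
M = 7 × 9 = 63. M₁ = 9, y₁ ≡ 4 mod 7. M₂ = 7, y₂ ≡ 4 mod 9. m = 1×9×4 + 2×7×4 ≡ 29 mod 63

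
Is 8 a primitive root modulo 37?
8^{12} ≡ 1 mod 37 and 12 < 36, so ord_37(8) = 12 ≠ 36 and 8 is not a primitive root.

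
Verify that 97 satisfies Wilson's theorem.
(96)! mod 97 = 96. Since this equals -1 (mod 97), Wilson confirms 97 is prime.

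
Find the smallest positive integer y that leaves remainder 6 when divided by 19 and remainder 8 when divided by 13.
M = 19 × 13 = 247. M₁ = 13, y₁ ≡ 3 mod 19. M₂ = 19, y₂ ≡ 11 mod 13. y = 6×13×3 + 8×19×11 ≡ 177 mod 247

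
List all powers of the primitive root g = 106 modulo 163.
106^1, 106^2, ..., 106^{162} mod 163: [106, 152, 138, 121, 112, 136, 72, 134, 23, 156, 73, 77, 12, 131, 31, 26, 148, 40, 2, 49, 141, 113, 79, 61, 109, 144, 105, 46, 149, 146, 154, 24, 99, 62, 52, 133, 80, 4, 98, 119, 63, 158, 122, 55, 125, 47, 92, 135, 129, 145, 48, 35, 124, 104, 103, 160, 8, 33, 75, 126, 153, 81, 110, 87, 94, 21, 107, 95, 127, 96, 70, 85, 45, 43, 157, 16, 66, 150, 89, 143, 162, 57, 11, 25, 42, 51, 27, 91, 29, 140, 7, 90, 86, 151, 32, 132, 137, 15, 123, 161, 114, 22, 50, 84, 102, 54, 19, 58, 117, 14, 17, 9, 139, 64, 101, 111, 30, 83, 159, 65, 44, 100, 5, 41, 108, 38, 116, 71, 28, 34, 18, 115, 128, 39, 59, 60, 3, 155, 130, 88, 37, 10, 82, 53, 76, 69, 142, 56, 68, 36, 67, 93, 78, 118, 120, 6, 147, 97, 13, 74, 20, 1]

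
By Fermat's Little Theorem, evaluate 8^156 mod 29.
By Fermat: 8^{28} ≡ 1 (mod 29). 156 = 5×28 + 16. So 8^{156} ≡ 8^{16} ≡ 23 (mod 29)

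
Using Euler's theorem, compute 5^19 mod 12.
By Euler: 5^{4} ≡ 1 mod 12 since gcd(5, 12) = 1. 19 = 4×4 + 3. So 5^{19} ≡ 5^{3} ≡ 5 mod 12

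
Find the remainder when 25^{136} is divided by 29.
By Fermat: 25^{28} ≡ 1 (mod 29). 136 = 4×28 + 24. So 25^{136} ≡ 25^{24} ≡ 23 (mod 29)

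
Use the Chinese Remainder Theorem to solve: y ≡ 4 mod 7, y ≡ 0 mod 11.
M = 7 × 11 = 77. M₁ = 11, y₁ ≡ 2 mod 7. M₂ = 7, y₂ ≡ 8 mod 11. y = 4×11×2 + 0×7×8 ≡ 11 mod 77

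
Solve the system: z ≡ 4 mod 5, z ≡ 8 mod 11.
M = 5 × 11 = 55. M₁ = 11, y₁ ≡ 1 mod 5. M₂ = 5, y₂ ≡ 9 mod 11. z = 4×11×1 + 8×5×9 ≡ 19 mod 55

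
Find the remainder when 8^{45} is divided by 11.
By Fermat: 8^{10} ≡ 1 (mod 11). 45 = 4×10 + 5. So 8^{45} ≡ 8^{5} ≡ 10 (mod 11)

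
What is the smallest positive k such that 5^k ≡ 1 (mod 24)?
Powers of 5 mod 24: 5^1≡5, 5^2≡1. Order = 2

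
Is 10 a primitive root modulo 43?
10^{21} ≡ 1 mod 43 and 21 < 42, so ord_43(10) = 21 ≠ 42 and 10 is not a primitive root.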